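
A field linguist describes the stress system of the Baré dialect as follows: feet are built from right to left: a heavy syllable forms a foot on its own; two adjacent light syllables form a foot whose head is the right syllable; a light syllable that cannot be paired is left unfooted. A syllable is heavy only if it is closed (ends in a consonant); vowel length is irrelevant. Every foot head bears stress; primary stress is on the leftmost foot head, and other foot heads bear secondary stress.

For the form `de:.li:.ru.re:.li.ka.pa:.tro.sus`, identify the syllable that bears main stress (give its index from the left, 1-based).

Weights: 1 de: L, 2 li: L, 3 ru L, 4 re: L, 5 li L, 6 ka L, 7 pa: L, 8 tro L, 9 sus H.
Parse right to left (heavy = foot alone; LL = one foot; stranded L unfooted): (de:.ˈli:) (ru.ˈre:) (li.ˈka) (pa:.ˈtro) (ˈsus).
Foot heads: 2, 4, 6, 8, 9.
Primary stress on the leftmost head = syllable 2.
Primary stress: syllable 2 → de:.ˈli:.ru.re:.li.ka.pa:.tro.sus.

2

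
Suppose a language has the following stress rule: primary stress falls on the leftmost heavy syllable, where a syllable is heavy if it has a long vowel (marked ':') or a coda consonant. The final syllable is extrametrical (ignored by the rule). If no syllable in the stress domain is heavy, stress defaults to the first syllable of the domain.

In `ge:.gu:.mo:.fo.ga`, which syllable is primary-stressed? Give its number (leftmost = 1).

The final syllable (5, ga) is extrametrical; the stress domain is syllables 1–4.
Weights: 1 ge: H, 2 gu: H, 3 mo: H, 4 fo L.
Heavy syllables in the domain: 1, 2, 3. The leftmost is syllable 1 (ge:).
Primary stress: syllable 1 → ˈge:.gu:.mo:.fo.ga.

1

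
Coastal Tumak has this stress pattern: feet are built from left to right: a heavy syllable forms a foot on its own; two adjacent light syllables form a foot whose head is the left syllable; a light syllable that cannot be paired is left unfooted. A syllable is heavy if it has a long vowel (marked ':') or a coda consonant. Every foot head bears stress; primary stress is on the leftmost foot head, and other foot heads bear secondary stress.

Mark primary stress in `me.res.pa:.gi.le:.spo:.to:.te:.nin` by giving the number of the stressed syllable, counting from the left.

Weights: 1 me L, 2 res H, 3 pa: H, 4 gi L, 5 le: H, 6 spo: H, 7 to: H, 8 te: H, 9 nin H.
Parse left to right (heavy = foot alone; LL = one foot; stranded L unfooted): me (ˈres) (ˈpa:) gi (ˈle:) (ˈspo:) (ˈto:) (ˈte:) (ˈnin).
Foot heads: 2, 3, 5, 6, 7, 8, 9.
Primary stress on the leftmost head = syllable 2.
Primary stress: syllable 2 → me.ˈres.pa:.gi.le:.spo:.to:.te:.nin.

2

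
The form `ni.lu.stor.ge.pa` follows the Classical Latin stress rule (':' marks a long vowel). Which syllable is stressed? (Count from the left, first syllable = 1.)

3

Classical Latin: stress the penult if heavy (long vowel or closed), else the antepenult.
Weights: 3 stor H, 4 ge L, 5 pa L.
The penult (syllable 4, ge) is light, so stress falls on the antepenult (syllable 3, stor).
Stress on syllable 3: ni.lu.ˈstor.ge.pa.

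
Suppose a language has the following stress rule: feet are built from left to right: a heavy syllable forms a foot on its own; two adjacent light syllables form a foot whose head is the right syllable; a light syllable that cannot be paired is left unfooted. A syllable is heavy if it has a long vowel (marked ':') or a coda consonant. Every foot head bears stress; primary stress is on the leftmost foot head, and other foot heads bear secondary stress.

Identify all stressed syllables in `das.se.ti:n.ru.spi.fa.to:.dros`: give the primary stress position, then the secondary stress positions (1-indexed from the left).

primary 1, secondary 3, 5, 7, 8

Weights: 1 das H, 2 se L, 3 ti:n H, 4 ru L, 5 spi L, 6 fa L, 7 to: H, 8 dros H.
Parse left to right (heavy = foot alone; LL = one foot; stranded L unfooted): (ˈdas) se (ˈti:n) (ru.ˈspi) fa (ˈto:) (ˈdros).
Foot heads: 1, 3, 5, 7, 8.
Primary stress on the leftmost head = syllable 1.
Secondary stress on 3, 5, 7, 8: ˈdas.se.ˌti:n.ru.ˌspi.fa.ˌto:.ˌdros.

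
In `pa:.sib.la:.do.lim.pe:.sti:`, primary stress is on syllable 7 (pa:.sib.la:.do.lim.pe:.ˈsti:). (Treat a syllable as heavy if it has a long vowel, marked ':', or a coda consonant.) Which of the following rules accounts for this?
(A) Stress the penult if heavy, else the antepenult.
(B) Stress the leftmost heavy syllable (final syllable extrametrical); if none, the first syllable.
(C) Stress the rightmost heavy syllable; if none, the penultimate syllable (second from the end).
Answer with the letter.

C

Rule A → syllable 6 (observed: 7).
Rule B → syllable 1 (observed: 7).
Rule C → syllable 7 ✓.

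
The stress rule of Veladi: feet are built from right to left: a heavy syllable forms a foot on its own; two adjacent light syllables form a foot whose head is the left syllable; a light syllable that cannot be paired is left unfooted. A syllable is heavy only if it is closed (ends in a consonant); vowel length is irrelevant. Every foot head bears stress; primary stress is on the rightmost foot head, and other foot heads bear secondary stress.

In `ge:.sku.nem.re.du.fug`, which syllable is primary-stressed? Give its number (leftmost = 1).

Weights: 1 ge: L, 2 sku L, 3 nem H, 4 re L, 5 du L, 6 fug H.
Parse right to left (heavy = foot alone; LL = one foot; stranded L unfooted): (ˈge:.sku) (ˈnem) (ˈre.du) (ˈfug).
Foot heads: 1, 3, 4, 6.
Primary stress on the rightmost head = syllable 6.
Primary stress: syllable 6 → ge:.sku.nem.re.du.ˈfug.

6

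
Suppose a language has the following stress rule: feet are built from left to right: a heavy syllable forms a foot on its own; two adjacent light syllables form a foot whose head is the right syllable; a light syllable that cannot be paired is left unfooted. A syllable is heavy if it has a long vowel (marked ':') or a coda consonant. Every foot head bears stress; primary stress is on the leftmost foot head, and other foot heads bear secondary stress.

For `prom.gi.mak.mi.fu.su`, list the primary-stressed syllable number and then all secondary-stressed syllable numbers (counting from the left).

Weights: 1 prom H, 2 gi L, 3 mak H, 4 mi L, 5 fu L, 6 su L.
Parse left to right (heavy = foot alone; LL = one foot; stranded L unfooted): (ˈprom) gi (ˈmak) (mi.ˈfu) su.
Foot heads: 1, 3, 5.
Primary stress on the leftmost head = syllable 1.
Secondary stress on 3, 5: ˈprom.gi.ˌmak.mi.ˌfu.su.

primary 1, secondary 3, 5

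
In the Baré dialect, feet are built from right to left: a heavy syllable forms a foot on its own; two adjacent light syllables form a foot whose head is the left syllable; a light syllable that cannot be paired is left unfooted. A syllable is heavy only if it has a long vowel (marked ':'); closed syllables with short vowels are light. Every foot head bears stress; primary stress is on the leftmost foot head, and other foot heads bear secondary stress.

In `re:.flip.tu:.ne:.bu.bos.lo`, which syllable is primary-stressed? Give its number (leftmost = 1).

1

Weights: 1 re: H, 2 flip L, 3 tu: H, 4 ne: H, 5 bu L, 6 bos L, 7 lo L.
Parse right to left (heavy = foot alone; LL = one foot; stranded L unfooted): (ˈre:) flip (ˈtu:) (ˈne:) bu (ˈbos.lo).
Foot heads: 1, 3, 4, 6.
Primary stress on the leftmost head = syllable 1.
Primary stress: syllable 1 → ˈre:.flip.tu:.ne:.bu.bos.lo.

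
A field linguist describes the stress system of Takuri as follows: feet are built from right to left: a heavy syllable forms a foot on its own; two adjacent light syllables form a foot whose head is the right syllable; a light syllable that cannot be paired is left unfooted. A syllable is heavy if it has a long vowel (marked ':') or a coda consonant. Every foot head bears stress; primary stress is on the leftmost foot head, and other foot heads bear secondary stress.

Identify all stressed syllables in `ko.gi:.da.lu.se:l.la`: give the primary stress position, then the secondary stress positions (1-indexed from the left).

Weights: 1 ko L, 2 gi: H, 3 da L, 4 lu L, 5 se:l H, 6 la L.
Parse right to left (heavy = foot alone; LL = one foot; stranded L unfooted): ko (ˈgi:) (da.ˈlu) (ˈse:l) la.
Foot heads: 2, 4, 5.
Primary stress on the leftmost head = syllable 2.
Secondary stress on 4, 5: ko.ˈgi:.da.ˌlu.ˌse:l.la.

primary 2, secondary 4, 5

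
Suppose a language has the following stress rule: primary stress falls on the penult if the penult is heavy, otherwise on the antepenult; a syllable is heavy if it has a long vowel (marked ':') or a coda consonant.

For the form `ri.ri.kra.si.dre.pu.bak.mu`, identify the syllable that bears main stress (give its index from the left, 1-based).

Weights: 6 pu L, 7 bak H, 8 mu L.
The penult (syllable 7, bak) is heavy, so it takes stress.
Primary stress: syllable 7 → ri.ri.kra.si.dre.pu.ˈbak.mu.

7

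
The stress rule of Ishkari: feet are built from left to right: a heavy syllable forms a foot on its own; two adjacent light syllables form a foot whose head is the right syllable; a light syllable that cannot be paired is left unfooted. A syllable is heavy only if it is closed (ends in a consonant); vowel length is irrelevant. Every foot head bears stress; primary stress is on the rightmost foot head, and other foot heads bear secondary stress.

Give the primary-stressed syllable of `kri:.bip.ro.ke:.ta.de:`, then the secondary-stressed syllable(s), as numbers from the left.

Weights: 1 kri: L, 2 bip H, 3 ro L, 4 ke: L, 5 ta L, 6 de: L.
Parse left to right (heavy = foot alone; LL = one foot; stranded L unfooted): kri: (ˈbip) (ro.ˈke:) (ta.ˈde:).
Foot heads: 2, 4, 6.
Primary stress on the rightmost head = syllable 6.
Secondary stress on 2, 4: kri:.ˌbip.ro.ˌke:.ta.ˈde:.

primary 6, secondary 2, 4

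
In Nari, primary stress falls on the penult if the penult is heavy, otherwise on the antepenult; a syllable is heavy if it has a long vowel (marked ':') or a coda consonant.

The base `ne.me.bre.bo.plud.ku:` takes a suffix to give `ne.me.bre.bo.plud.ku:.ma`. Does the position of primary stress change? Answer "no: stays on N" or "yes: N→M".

Base `ne.me.bre.bo.plud.ku:` (6 syllables):
  Weights: 4 bo L, 5 plud H, 6 ku: H.
  The penult (syllable 5, plud) is heavy, so it takes stress.
  → primary stress on syllable 5.
Suffixed `ne.me.bre.bo.plud.ku:.ma` (7 syllables):
  Weights: 5 plud H, 6 ku: H, 7 ma L.
  The penult (syllable 6, ku:) is heavy, so it takes stress.
  → primary stress on syllable 6.

yes: 5→6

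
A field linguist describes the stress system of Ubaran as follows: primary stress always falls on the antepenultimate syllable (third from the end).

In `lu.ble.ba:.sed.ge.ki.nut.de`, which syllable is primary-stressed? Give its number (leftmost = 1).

The word has 8 syllables; the antepenultimate syllable (third from the end) is syllable 6 (ki).
Primary stress: syllable 6 → lu.ble.ba:.sed.ge.ˈki.nut.de.

6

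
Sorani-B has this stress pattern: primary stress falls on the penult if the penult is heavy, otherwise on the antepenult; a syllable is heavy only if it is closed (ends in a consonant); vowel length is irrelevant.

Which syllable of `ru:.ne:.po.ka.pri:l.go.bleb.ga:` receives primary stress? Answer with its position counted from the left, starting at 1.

7

Weights: 6 go L, 7 bleb H, 8 ga: L.
The penult (syllable 7, bleb) is heavy, so it takes stress.
Primary stress: syllable 7 → ru:.ne:.po.ka.pri:l.go.ˈbleb.ga:.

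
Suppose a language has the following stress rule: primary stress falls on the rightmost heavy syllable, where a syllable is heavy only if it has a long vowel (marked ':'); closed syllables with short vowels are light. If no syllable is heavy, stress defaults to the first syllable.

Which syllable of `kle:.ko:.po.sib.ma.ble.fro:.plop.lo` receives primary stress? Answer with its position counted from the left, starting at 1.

Weights: 1 kle: H, 2 ko: H, 3 po L, 4 sib L, 5 ma L, 6 ble L, 7 fro: H, 8 plop L, 9 lo L.
Heavy syllables in the domain: 1, 2, 7. The rightmost is syllable 7 (fro:).
Primary stress: syllable 7 → kle:.ko:.po.sib.ma.ble.ˈfro:.plop.lo.

7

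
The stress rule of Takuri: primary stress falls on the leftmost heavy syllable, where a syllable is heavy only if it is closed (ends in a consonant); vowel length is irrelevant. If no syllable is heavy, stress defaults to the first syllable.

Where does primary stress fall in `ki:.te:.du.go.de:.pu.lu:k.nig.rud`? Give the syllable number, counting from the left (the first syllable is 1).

7

Weights: 1 ki: L, 2 te: L, 3 du L, 4 go L, 5 de: L, 6 pu L, 7 lu:k H, 8 nig H, 9 rud H.
Heavy syllables in the domain: 7, 8, 9. The leftmost is syllable 7 (lu:k).
Primary stress: syllable 7 → ki:.te:.du.go.de:.pu.ˈlu:k.nig.rud.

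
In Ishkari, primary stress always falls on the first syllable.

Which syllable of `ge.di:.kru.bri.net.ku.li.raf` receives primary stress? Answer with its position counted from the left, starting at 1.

The word has 8 syllables; the first syllable is syllable 1 (ge).
Primary stress: syllable 1 → ˈge.di:.kru.bri.net.ku.li.raf.

1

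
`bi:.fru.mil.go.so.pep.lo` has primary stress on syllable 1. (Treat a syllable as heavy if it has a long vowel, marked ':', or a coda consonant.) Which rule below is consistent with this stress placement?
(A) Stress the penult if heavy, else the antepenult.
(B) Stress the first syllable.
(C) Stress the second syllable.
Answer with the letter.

Rule A → syllable 6 (observed: 1).
Rule B → syllable 1 ✓.
Rule C → syllable 2 (observed: 1).

B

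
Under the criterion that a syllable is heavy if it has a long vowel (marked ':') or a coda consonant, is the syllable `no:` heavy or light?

heavy

`no:`: long vowel, open (no coda). Long vowel → heavy.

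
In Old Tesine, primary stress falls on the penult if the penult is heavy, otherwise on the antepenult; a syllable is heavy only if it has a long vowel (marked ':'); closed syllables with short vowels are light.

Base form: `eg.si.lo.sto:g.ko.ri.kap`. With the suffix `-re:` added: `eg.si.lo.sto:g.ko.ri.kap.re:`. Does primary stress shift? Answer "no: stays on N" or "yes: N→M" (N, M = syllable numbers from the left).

yes: 5→6

Base `eg.si.lo.sto:g.ko.ri.kap` (7 syllables):
  Weights: 5 ko L, 6 ri L, 7 kap L.
  The penult (syllable 6, ri) is light, so stress falls on the antepenult (syllable 5, ko).
  → primary stress on syllable 5.
Suffixed `eg.si.lo.sto:g.ko.ri.kap.re:` (8 syllables):
  Weights: 6 ri L, 7 kap L, 8 re: H.
  The penult (syllable 7, kap) is light, so stress falls on the antepenult (syllable 6, ri).
  → primary stress on syllable 6.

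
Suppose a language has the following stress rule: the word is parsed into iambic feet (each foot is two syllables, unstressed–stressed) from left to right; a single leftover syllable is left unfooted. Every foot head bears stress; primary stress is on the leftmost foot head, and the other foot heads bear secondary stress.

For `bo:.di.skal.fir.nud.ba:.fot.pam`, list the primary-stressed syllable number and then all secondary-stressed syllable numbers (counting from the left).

primary 2, secondary 4, 6, 8

Parse left to right into iambic (σˈσ) feet: (bo:.ˈdi) (skal.ˈfir) (nud.ˈba:) (fot.ˈpam).
Foot heads (stressed positions): 2, 4, 6, 8.
End Rule Leftmost: primary stress on the leftmost head = syllable 2.
Secondary stress on 4, 6, 8: bo:.ˈdi.skal.ˌfir.nud.ˌba:.fot.ˌpam.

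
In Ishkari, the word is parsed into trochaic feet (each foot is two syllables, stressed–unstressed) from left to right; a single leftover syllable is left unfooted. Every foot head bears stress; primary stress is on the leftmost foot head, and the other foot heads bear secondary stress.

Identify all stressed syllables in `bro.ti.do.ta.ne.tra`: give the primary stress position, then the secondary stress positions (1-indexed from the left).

Parse left to right into trochaic (ˈσσ) feet: (ˈbro.ti) (ˈdo.ta) (ˈne.tra).
Foot heads (stressed positions): 1, 3, 5.
End Rule Leftmost: primary stress on the leftmost head = syllable 1.
Secondary stress on 3, 5: ˈbro.ti.ˌdo.ta.ˌne.tra.

primary 1, secondary 3, 5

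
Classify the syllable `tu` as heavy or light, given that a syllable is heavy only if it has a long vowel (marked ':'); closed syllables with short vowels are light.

`tu`: short vowel, open (no coda). Short vowel → light.

light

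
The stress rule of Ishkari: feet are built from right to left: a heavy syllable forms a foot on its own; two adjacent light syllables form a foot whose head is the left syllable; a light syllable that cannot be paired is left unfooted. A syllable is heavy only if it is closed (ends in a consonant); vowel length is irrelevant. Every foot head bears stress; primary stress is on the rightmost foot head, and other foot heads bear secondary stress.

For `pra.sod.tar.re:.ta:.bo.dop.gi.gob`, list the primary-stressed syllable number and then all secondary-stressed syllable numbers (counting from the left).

Weights: 1 pra L, 2 sod H, 3 tar H, 4 re: L, 5 ta: L, 6 bo L, 7 dop H, 8 gi L, 9 gob H.
Parse right to left (heavy = foot alone; LL = one foot; stranded L unfooted): pra (ˈsod) (ˈtar) re: (ˈta:.bo) (ˈdop) gi (ˈgob).
Foot heads: 2, 3, 5, 7, 9.
Primary stress on the rightmost head = syllable 9.
Secondary stress on 2, 3, 5, 7: pra.ˌsod.ˌtar.re:.ˌta:.bo.ˌdop.gi.ˈgob.

primary 9, secondary 2, 3, 5, 7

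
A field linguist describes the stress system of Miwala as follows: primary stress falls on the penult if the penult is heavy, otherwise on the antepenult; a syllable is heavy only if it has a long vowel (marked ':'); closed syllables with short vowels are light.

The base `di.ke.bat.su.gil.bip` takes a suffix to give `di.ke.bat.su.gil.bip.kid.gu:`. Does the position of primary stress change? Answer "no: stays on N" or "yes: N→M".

yes: 4→6

Base `di.ke.bat.su.gil.bip` (6 syllables):
  Weights: 4 su L, 5 gil L, 6 bip L.
  The penult (syllable 5, gil) is light, so stress falls on the antepenult (syllable 4, su).
  → primary stress on syllable 4.
Suffixed `di.ke.bat.su.gil.bip.kid.gu:` (8 syllables):
  Weights: 6 bip L, 7 kid L, 8 gu: H.
  The penult (syllable 7, kid) is light, so stress falls on the antepenult (syllable 6, bip).
  → primary stress on syllable 6.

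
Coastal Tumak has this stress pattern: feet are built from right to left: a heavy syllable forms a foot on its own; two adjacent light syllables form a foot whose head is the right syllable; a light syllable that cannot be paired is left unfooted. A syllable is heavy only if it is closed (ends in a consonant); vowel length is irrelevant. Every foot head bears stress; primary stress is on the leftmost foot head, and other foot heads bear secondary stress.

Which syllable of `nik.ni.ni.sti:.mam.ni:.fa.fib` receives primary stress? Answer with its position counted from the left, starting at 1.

Weights: 1 nik H, 2 ni L, 3 ni L, 4 sti: L, 5 mam H, 6 ni: L, 7 fa L, 8 fib H.
Parse right to left (heavy = foot alone; LL = one foot; stranded L unfooted): (ˈnik) ni (ni.ˈsti:) (ˈmam) (ni:.ˈfa) (ˈfib).
Foot heads: 1, 4, 5, 7, 8.
Primary stress on the leftmost head = syllable 1.
Primary stress: syllable 1 → ˈnik.ni.ni.sti:.mam.ni:.fa.fib.

1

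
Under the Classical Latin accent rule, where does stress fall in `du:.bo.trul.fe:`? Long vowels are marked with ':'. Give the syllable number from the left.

3

Classical Latin: stress the penult if heavy (long vowel or closed), else the antepenult.
Weights: 2 bo L, 3 trul H, 4 fe: H.
The penult (syllable 3, trul) is heavy, so it takes stress.
Stress on syllable 3: du:.bo.ˈtrul.fe:.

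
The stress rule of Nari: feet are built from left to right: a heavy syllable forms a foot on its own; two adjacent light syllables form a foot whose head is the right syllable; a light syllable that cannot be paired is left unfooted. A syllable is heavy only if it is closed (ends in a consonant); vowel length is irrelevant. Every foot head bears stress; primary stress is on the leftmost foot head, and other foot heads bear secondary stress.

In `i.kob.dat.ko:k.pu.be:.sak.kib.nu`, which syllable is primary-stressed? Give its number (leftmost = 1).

2

Weights: 1 i L, 2 kob H, 3 dat H, 4 ko:k H, 5 pu L, 6 be: L, 7 sak H, 8 kib H, 9 nu L.
Parse left to right (heavy = foot alone; LL = one foot; stranded L unfooted): i (ˈkob) (ˈdat) (ˈko:k) (pu.ˈbe:) (ˈsak) (ˈkib) nu.
Foot heads: 2, 3, 4, 6, 7, 8.
Primary stress on the leftmost head = syllable 2.
Primary stress: syllable 2 → i.ˈkob.dat.ko:k.pu.be:.sak.kib.nu.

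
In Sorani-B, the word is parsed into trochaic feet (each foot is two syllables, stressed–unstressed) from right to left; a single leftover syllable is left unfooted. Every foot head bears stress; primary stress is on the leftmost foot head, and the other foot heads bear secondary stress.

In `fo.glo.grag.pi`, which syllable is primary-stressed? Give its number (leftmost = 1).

Parse right to left into trochaic (ˈσσ) feet: (ˈfo.glo) (ˈgrag.pi).
Foot heads (stressed positions): 1, 3.
End Rule Leftmost: primary stress on the leftmost head = syllable 1.
Primary stress: syllable 1 → ˈfo.glo.grag.pi.

1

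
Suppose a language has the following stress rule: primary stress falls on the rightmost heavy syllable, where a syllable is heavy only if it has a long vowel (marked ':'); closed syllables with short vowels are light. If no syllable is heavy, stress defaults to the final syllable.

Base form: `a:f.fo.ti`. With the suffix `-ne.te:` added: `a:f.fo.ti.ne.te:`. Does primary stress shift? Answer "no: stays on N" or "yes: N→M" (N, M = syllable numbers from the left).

Base `a:f.fo.ti` (3 syllables):
  Weights: 1 a:f H, 2 fo L, 3 ti L.
  Heavy syllables in the domain: 1. The rightmost is syllable 1 (a:f).
  → primary stress on syllable 1.
Suffixed `a:f.fo.ti.ne.te:` (5 syllables):
  Weights: 1 a:f H, 2 fo L, 3 ti L, 4 ne L, 5 te: H.
  Heavy syllables in the domain: 1, 5. The rightmost is syllable 5 (te:).
  → primary stress on syllable 5.

yes: 1→5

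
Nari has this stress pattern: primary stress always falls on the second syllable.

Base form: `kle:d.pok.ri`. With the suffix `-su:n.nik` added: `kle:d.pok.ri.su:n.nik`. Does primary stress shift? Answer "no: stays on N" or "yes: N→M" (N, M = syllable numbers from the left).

Base `kle:d.pok.ri` (3 syllables):
  The word has 3 syllables; the second syllable is syllable 2 (pok).
  → primary stress on syllable 2.
Suffixed `kle:d.pok.ri.su:n.nik` (5 syllables):
  The word has 5 syllables; the second syllable is syllable 2 (pok).
  → primary stress on syllable 2.

no: stays on 2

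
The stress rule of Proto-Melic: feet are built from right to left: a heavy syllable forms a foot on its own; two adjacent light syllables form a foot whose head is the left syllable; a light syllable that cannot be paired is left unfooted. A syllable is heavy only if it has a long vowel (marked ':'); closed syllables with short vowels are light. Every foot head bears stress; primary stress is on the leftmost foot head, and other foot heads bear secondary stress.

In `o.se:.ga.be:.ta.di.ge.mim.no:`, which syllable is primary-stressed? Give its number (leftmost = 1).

2

Weights: 1 o L, 2 se: H, 3 ga L, 4 be: H, 5 ta L, 6 di L, 7 ge L, 8 mim L, 9 no: H.
Parse right to left (heavy = foot alone; LL = one foot; stranded L unfooted): o (ˈse:) ga (ˈbe:) (ˈta.di) (ˈge.mim) (ˈno:).
Foot heads: 2, 4, 5, 7, 9.
Primary stress on the leftmost head = syllable 2.
Primary stress: syllable 2 → o.ˈse:.ga.be:.ta.di.ge.mim.no:.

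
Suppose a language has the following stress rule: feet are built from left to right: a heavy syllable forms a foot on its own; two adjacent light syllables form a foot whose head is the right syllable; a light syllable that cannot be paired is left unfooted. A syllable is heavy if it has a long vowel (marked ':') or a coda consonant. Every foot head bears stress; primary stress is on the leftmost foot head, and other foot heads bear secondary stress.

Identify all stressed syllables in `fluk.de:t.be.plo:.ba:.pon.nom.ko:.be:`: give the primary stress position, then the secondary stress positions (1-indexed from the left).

primary 1, secondary 2, 4, 5, 6, 7, 8, 9

Weights: 1 fluk H, 2 de:t H, 3 be L, 4 plo: H, 5 ba: H, 6 pon H, 7 nom H, 8 ko: H, 9 be: H.
Parse left to right (heavy = foot alone; LL = one foot; stranded L unfooted): (ˈfluk) (ˈde:t) be (ˈplo:) (ˈba:) (ˈpon) (ˈnom) (ˈko:) (ˈbe:).
Foot heads: 1, 2, 4, 5, 6, 7, 8, 9.
Primary stress on the leftmost head = syllable 1.
Secondary stress on 2, 4, 5, 6, 7, 8, 9: ˈfluk.ˌde:t.be.ˌplo:.ˌba:.ˌpon.ˌnom.ˌko:.ˌbe:.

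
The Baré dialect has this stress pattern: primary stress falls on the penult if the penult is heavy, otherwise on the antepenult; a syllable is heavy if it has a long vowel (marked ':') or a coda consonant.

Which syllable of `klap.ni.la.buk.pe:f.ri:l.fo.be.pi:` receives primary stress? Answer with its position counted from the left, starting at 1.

Weights: 7 fo L, 8 be L, 9 pi: H.
The penult (syllable 8, be) is light, so stress falls on the antepenult (syllable 7, fo).
Primary stress: syllable 7 → klap.ni.la.buk.pe:f.ri:l.ˈfo.be.pi:.

7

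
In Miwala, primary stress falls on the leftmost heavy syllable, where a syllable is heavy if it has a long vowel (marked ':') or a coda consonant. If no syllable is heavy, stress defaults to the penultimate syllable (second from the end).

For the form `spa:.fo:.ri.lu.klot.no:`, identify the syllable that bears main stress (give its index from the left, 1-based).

Weights: 1 spa: H, 2 fo: H, 3 ri L, 4 lu L, 5 klot H, 6 no: H.
Heavy syllables in the domain: 1, 2, 5, 6. The leftmost is syllable 1 (spa:).
Primary stress: syllable 1 → ˈspa:.fo:.ri.lu.klot.no:.

1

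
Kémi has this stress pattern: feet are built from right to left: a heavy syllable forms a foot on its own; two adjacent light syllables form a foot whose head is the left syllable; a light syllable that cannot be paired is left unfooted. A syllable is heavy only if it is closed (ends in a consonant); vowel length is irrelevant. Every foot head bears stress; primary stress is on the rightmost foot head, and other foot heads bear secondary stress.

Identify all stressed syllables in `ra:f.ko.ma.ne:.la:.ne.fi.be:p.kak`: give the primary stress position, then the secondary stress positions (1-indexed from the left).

primary 9, secondary 1, 2, 4, 6, 8

Weights: 1 ra:f H, 2 ko L, 3 ma L, 4 ne: L, 5 la: L, 6 ne L, 7 fi L, 8 be:p H, 9 kak H.
Parse right to left (heavy = foot alone; LL = one foot; stranded L unfooted): (ˈra:f) (ˈko.ma) (ˈne:.la:) (ˈne.fi) (ˈbe:p) (ˈkak).
Foot heads: 1, 2, 4, 6, 8, 9.
Primary stress on the rightmost head = syllable 9.
Secondary stress on 1, 2, 4, 6, 8: ˌra:f.ˌko.ma.ˌne:.la:.ˌne.fi.ˌbe:p.ˈkak.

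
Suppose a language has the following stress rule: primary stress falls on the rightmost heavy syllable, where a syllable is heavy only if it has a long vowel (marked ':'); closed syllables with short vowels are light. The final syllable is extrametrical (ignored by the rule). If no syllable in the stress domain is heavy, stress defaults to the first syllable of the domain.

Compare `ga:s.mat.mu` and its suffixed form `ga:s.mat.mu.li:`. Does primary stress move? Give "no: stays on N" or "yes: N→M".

Base `ga:s.mat.mu` (3 syllables):
  The final syllable (3, mu) is extrametrical; the stress domain is syllables 1–2.
  Weights: 1 ga:s H, 2 mat L.
  Heavy syllables in the domain: 1. The rightmost is syllable 1 (ga:s).
  → primary stress on syllable 1.
Suffixed `ga:s.mat.mu.li:` (4 syllables):
  The final syllable (4, li:) is extrametrical; the stress domain is syllables 1–3.
  Weights: 1 ga:s H, 2 mat L, 3 mu L.
  Heavy syllables in the domain: 1. The rightmost is syllable 1 (ga:s).
  → primary stress on syllable 1.

no: stays on 1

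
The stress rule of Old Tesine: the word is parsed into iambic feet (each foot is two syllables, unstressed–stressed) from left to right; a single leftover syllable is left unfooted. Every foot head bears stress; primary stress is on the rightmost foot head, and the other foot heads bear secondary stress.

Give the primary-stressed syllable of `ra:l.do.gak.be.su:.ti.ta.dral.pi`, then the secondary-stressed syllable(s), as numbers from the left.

primary 8, secondary 2, 4, 6

Parse left to right into iambic (σˈσ) feet: (ra:l.ˈdo) (gak.ˈbe) (su:.ˈti) (ta.ˈdral) pi. Syllable 9 is left unfooted.
Foot heads (stressed positions): 2, 4, 6, 8.
End Rule Rightmost: primary stress on the rightmost head = syllable 8.
Secondary stress on 2, 4, 6: ra:l.ˌdo.gak.ˌbe.su:.ˌti.ta.ˈdral.pi.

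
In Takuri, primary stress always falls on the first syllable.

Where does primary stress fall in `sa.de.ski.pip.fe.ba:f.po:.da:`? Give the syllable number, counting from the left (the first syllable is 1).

1

The word has 8 syllables; the first syllable is syllable 1 (sa).
Primary stress: syllable 1 → ˈsa.de.ski.pip.fe.ba:f.po:.da:.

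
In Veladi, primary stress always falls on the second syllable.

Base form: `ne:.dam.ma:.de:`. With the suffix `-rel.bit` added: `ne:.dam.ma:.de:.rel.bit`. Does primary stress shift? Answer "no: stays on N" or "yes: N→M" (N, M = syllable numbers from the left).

Base `ne:.dam.ma:.de:` (4 syllables):
  The word has 4 syllables; the second syllable is syllable 2 (dam).
  → primary stress on syllable 2.
Suffixed `ne:.dam.ma:.de:.rel.bit` (6 syllables):
  The word has 6 syllables; the second syllable is syllable 2 (dam).
  → primary stress on syllable 2.

no: stays on 2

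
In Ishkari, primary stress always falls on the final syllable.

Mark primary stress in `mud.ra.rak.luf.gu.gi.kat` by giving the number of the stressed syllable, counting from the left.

The word has 7 syllables; the final syllable is syllable 7 (kat).
Primary stress: syllable 7 → mud.ra.rak.luf.gu.gi.ˈkat.

7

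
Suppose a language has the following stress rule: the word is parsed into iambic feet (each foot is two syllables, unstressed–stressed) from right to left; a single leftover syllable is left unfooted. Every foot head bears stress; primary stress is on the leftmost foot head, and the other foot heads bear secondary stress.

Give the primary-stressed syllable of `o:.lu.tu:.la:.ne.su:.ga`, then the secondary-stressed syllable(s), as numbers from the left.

Parse right to left into iambic (σˈσ) feet: o: (lu.ˈtu:) (la:.ˈne) (su:.ˈga). Syllable 1 is left unfooted.
Foot heads (stressed positions): 3, 5, 7.
End Rule Leftmost: primary stress on the leftmost head = syllable 3.
Secondary stress on 5, 7: o:.lu.ˈtu:.la:.ˌne.su:.ˌga.

primary 3, secondary 5, 7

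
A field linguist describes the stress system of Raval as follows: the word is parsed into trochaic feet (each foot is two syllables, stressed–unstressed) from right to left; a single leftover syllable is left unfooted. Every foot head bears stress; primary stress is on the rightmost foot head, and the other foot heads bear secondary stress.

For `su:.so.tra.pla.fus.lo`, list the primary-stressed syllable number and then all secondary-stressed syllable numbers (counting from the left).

Parse right to left into trochaic (ˈσσ) feet: (ˈsu:.so) (ˈtra.pla) (ˈfus.lo).
Foot heads (stressed positions): 1, 3, 5.
End Rule Rightmost: primary stress on the rightmost head = syllable 5.
Secondary stress on 1, 3: ˌsu:.so.ˌtra.pla.ˈfus.lo.

primary 5, secondary 1, 3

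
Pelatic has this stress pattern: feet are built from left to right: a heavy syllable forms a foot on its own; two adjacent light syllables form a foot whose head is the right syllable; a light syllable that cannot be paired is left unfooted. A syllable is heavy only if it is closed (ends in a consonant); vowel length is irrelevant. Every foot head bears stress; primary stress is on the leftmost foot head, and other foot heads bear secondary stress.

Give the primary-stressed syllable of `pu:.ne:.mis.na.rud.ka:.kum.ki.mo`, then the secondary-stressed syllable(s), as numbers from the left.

primary 2, secondary 3, 5, 7, 9

Weights: 1 pu: L, 2 ne: L, 3 mis H, 4 na L, 5 rud H, 6 ka: L, 7 kum H, 8 ki L, 9 mo L.
Parse left to right (heavy = foot alone; LL = one foot; stranded L unfooted): (pu:.ˈne:) (ˈmis) na (ˈrud) ka: (ˈkum) (ki.ˈmo).
Foot heads: 2, 3, 5, 7, 9.
Primary stress on the leftmost head = syllable 2.
Secondary stress on 3, 5, 7, 9: pu:.ˈne:.ˌmis.na.ˌrud.ka:.ˌkum.ki.ˌmo.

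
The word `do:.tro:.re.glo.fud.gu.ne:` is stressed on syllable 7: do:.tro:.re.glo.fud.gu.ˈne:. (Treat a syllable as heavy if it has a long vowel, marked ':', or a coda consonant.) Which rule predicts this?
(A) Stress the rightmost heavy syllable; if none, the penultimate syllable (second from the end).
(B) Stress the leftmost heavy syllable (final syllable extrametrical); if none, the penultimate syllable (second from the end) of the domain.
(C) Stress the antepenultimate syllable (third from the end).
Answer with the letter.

Rule A → syllable 7 ✓.
Rule B → syllable 1 (observed: 7).
Rule C → syllable 5 (observed: 7).

A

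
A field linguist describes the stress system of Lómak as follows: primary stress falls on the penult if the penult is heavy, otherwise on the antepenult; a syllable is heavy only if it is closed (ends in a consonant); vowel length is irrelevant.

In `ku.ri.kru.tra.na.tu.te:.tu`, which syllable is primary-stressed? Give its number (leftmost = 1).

6

Weights: 6 tu L, 7 te: L, 8 tu L.
The penult (syllable 7, te:) is light, so stress falls on the antepenult (syllable 6, tu).
Primary stress: syllable 6 → ku.ri.kru.tra.na.ˈtu.te:.tu.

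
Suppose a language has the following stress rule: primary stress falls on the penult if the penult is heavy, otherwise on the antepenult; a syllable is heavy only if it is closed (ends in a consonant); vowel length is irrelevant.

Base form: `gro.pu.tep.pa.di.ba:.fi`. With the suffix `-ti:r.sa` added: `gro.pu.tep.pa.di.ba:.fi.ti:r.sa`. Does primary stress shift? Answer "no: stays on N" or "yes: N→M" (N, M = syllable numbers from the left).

Base `gro.pu.tep.pa.di.ba:.fi` (7 syllables):
  Weights: 5 di L, 6 ba: L, 7 fi L.
  The penult (syllable 6, ba:) is light, so stress falls on the antepenult (syllable 5, di).
  → primary stress on syllable 5.
Suffixed `gro.pu.tep.pa.di.ba:.fi.ti:r.sa` (9 syllables):
  Weights: 7 fi L, 8 ti:r H, 9 sa L.
  The penult (syllable 8, ti:r) is heavy, so it takes stress.
  → primary stress on syllable 8.

yes: 5→8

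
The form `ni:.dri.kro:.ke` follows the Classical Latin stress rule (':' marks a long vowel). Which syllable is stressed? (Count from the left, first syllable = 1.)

Classical Latin: stress the penult if heavy (long vowel or closed), else the antepenult.
Weights: 2 dri L, 3 kro: H, 4 ke L.
The penult (syllable 3, kro:) is heavy, so it takes stress.
Stress on syllable 3: ni:.dri.ˈkro:.ke.

3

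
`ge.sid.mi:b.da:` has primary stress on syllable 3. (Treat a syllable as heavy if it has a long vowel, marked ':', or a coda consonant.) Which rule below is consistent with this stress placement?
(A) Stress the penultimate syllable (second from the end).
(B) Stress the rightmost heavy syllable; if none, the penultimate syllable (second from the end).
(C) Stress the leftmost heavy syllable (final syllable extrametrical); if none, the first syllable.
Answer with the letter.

A

Rule A → syllable 3 ✓.
Rule B → syllable 4 (observed: 3).
Rule C → syllable 2 (observed: 3).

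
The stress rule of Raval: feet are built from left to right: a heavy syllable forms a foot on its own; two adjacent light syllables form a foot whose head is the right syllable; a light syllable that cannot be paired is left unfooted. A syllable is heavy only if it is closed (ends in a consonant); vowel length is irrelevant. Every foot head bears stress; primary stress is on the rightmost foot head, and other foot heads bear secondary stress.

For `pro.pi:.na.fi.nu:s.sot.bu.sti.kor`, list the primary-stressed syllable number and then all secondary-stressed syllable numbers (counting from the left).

Weights: 1 pro L, 2 pi: L, 3 na L, 4 fi L, 5 nu:s H, 6 sot H, 7 bu L, 8 sti L, 9 kor H.
Parse left to right (heavy = foot alone; LL = one foot; stranded L unfooted): (pro.ˈpi:) (na.ˈfi) (ˈnu:s) (ˈsot) (bu.ˈsti) (ˈkor).
Foot heads: 2, 4, 5, 6, 8, 9.
Primary stress on the rightmost head = syllable 9.
Secondary stress on 2, 4, 5, 6, 8: pro.ˌpi:.na.ˌfi.ˌnu:s.ˌsot.bu.ˌsti.ˈkor.

primary 9, secondary 2, 4, 5, 6, 8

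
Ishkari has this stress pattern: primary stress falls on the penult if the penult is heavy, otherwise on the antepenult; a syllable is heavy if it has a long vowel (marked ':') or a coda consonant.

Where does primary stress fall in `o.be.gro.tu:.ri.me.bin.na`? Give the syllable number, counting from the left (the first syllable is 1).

7

Weights: 6 me L, 7 bin H, 8 na L.
The penult (syllable 7, bin) is heavy, so it takes stress.
Primary stress: syllable 7 → o.be.gro.tu:.ri.me.ˈbin.na.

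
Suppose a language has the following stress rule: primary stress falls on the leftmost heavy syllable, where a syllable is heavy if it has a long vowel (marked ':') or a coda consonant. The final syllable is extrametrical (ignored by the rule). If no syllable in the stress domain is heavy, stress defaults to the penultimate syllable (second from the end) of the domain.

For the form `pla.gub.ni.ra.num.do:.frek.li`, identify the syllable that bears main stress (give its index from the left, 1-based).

2

The final syllable (8, li) is extrametrical; the stress domain is syllables 1–7.
Weights: 1 pla L, 2 gub H, 3 ni L, 4 ra L, 5 num H, 6 do: H, 7 frek H.
Heavy syllables in the domain: 2, 5, 6, 7. The leftmost is syllable 2 (gub).
Primary stress: syllable 2 → pla.ˈgub.ni.ra.num.do:.frek.li.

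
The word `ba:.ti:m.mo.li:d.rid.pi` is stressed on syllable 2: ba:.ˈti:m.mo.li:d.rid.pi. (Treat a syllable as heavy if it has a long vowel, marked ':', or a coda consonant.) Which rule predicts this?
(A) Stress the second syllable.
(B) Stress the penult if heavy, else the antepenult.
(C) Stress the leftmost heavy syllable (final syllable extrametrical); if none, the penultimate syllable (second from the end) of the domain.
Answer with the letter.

Rule A → syllable 2 ✓.
Rule B → syllable 5 (observed: 2).
Rule C → syllable 1 (observed: 2).

A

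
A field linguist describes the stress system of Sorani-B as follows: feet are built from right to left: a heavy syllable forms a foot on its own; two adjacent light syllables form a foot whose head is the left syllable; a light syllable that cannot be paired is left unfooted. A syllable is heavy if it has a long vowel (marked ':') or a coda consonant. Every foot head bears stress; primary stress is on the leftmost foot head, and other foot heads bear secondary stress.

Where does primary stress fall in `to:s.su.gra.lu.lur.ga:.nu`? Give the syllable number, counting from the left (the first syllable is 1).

Weights: 1 to:s H, 2 su L, 3 gra L, 4 lu L, 5 lur H, 6 ga: H, 7 nu L.
Parse right to left (heavy = foot alone; LL = one foot; stranded L unfooted): (ˈto:s) su (ˈgra.lu) (ˈlur) (ˈga:) nu.
Foot heads: 1, 3, 5, 6.
Primary stress on the leftmost head = syllable 1.
Primary stress: syllable 1 → ˈto:s.su.gra.lu.lur.ga:.nu.

1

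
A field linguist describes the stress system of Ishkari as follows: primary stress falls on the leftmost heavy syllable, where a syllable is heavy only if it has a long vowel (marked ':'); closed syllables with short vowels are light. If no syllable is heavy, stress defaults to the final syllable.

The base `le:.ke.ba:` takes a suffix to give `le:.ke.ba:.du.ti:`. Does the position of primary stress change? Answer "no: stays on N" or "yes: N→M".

Base `le:.ke.ba:` (3 syllables):
  Weights: 1 le: H, 2 ke L, 3 ba: H.
  Heavy syllables in the domain: 1, 3. The leftmost is syllable 1 (le:).
  → primary stress on syllable 1.
Suffixed `le:.ke.ba:.du.ti:` (5 syllables):
  Weights: 1 le: H, 2 ke L, 3 ba: H, 4 du L, 5 ti: H.
  Heavy syllables in the domain: 1, 3, 5. The leftmost is syllable 1 (le:).
  → primary stress on syllable 1.

no: stays on 1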